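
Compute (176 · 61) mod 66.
44

Reduce the factors first: 176 ≡ 44 (mod 66), so 176 · 61 ≡ 44 · 61 (mod 66). 44 · 61 = 2684. Dividing by 66: 2684 = 40·66 + 44. So (176 · 61) mod 66 = 44.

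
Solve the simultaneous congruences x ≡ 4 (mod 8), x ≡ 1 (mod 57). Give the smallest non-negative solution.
x ≡ 172 (mod 456); the representative in [0, 456) is 172

The moduli 8, 57 are pairwise coprime, so by the CRT there is a unique solution mod 8·57 = 456.
Solve by successive substitution. Start with x ≡ 4 (mod 8).
  Combine with x ≡ 1 (mod 57): write x = 4 + 8·t and require 4 + 8·t ≡ 1 (mod 57), i.e. 8·t ≡ 1 − 4 ≡ 54 (mod 57). Since 8^(−1) ≡ 50 (mod 57), t ≡ 50·54 ≡ 21 (mod 57). So x ≡ 4 + 8·21 = 172 (mod 456).
Unique solution in [0, 456): x = 172.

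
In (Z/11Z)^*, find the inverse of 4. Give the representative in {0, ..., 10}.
Apply the extended Euclidean algorithm to (11, 4), tracking rows (r, s, t) with s·11 + t·4 = r. Each division r_prev = q·r_cur + r_new produces the new row as (previous row) − q·(current row):
  row A: (11, 1, 0)   [1·11 + 0·4 = 11]
  row B: (4, 0, 1)   [0·11 + 1·4 = 4]
  11 = 2·4 + 3   → row C = row A − 2·row B = (3, 1, −2)   [check: 1·11 − 2·4 = 3]
  4 = 1·3 + 1   → row D = row B − 1·row C = (1, −1, 3)   [check: −1·11 + 3·4 = 1]
  3 = 3·1 + 0   → remainder 0, stop. gcd = 1 (last nonzero row D).
The gcd is 1, so 4 is invertible mod 11. The last nonzero row gives −1·11 + 3·4 = 1, so t = 3. So 4^(−1) ≡ 3 (mod 11). Verify: 4 · 3 = 12 ≡ 1 (mod 11). ✓

Final answer: 4^(−1) ≡ 3 (mod 11)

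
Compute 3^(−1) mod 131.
3^(−1) ≡ 44 (mod 131)

Apply the extended Euclidean algorithm to (131, 3), tracking rows (r, s, t) with s·131 + t·3 = r. Each division r_prev = q·r_cur + r_new produces the new row as (previous row) − q·(current row):
  row A: (131, 1, 0)   [1·131 + 0·3 = 131]
  row B: (3, 0, 1)   [0·131 + 1·3 = 3]
  131 = 43·3 + 2   → row C = row A − 43·row B = (2, 1, −43)   [check: 1·131 − 43·3 = 2]
  3 = 1·2 + 1   → row D = row B − 1·row C = (1, −1, 44)   [check: −1·131 + 44·3 = 1]
  2 = 2·1 + 0   → remainder 0, stop. gcd = 1 (last nonzero row D).
The gcd is 1, so 3 is invertible mod 131. The last nonzero row gives −1·131 + 44·3 = 1, so t = 44. So 3^(−1) ≡ 44 (mod 131). Verify: 3 · 44 = 132 ≡ 1 (mod 131). ✓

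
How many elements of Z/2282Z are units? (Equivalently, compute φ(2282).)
Z/2282Z has φ(2282) = 972 units

An element a ∈ Z/2282Z is a unit iff gcd(a, 2282) = 1, so the number of units is φ(2282). φ is multiplicative, with φ(p^e) = p^e − p^(e−1). Factorise 2282 = 2 · 7 · 163. Then
  φ(2282) = (2 − 1) · (7 − 1) · (163 − 1) = 1 · 6 · 162 = 972.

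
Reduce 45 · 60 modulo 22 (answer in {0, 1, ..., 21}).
Reduce the factors first: 45 ≡ 1, 60 ≡ 16 (mod 22), so 45 · 60 ≡ 1 · 16 (mod 22). 1 · 16 = 16. Dividing by 22: 16 = 0·22 + 16. So (45 · 60) mod 22 = 16.

Final answer: 16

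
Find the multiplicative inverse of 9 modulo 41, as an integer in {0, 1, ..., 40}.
Apply the extended Euclidean algorithm to (41, 9), tracking rows (r, s, t) with s·41 + t·9 = r. Each division r_prev = q·r_cur + r_new produces the new row as (previous row) − q·(current row):
  row A: (41, 1, 0)   [1·41 + 0·9 = 41]
  row B: (9, 0, 1)   [0·41 + 1·9 = 9]
  41 = 4·9 + 5   → row C = row A − 4·row B = (5, 1, −4)   [check: 1·41 − 4·9 = 5]
  9 = 1·5 + 4   → row D = row B − 1·row C = (4, −1, 5)   [check: −1·41 + 5·9 = 4]
  5 = 1·4 + 1   → row E = row C − 1·row D = (1, 2, −9)   [check: 2·41 − 9·9 = 1]
  4 = 4·1 + 0   → remainder 0, stop. gcd = 1 (last nonzero row E).
The gcd is 1, so 9 is invertible mod 41. The last nonzero row gives 2·41 − 9·9 = 1, so t = −9. So 9^(−1) ≡ −9 ≡ 32 (mod 41). Verify: 9 · 32 = 288 ≡ 1 (mod 41). ✓

Final answer: 9^(−1) ≡ 32 (mod 41)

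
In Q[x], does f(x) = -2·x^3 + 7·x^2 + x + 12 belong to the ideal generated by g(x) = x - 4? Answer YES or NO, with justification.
In Q[x] the ideal (g) consists of all multiples of g, so f ∈ (g) iff g | f, i.e. iff the remainder of f on division by g is 0. Divide f by g (g is monic, so eliminate the leading term of the running remainder at each step):
  leading term -2·x^3: subtract (-2·x^2)·g(x) = -2·x^3 + 8·x^2, leaving -x^2 + x + 12
  leading term -x^2: subtract (-x)·g(x) = -x^2 + 4·x, leaving 12 - 3·x
  leading term -3·x: subtract (-3)·g(x) = 12 - 3·x, leaving 0
The remainder is 0, so f(x) = g(x) · h(x) with h(x) = -2·x^2 - x - 3. Hence g | f, i.e. f ∈ (g).

Final answer: YES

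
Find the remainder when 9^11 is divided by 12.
Use repeated squaring. Binary(11) = 1011. Walk through the bits of the exponent 11 left-to-right: at each bit after the leading one, square the running value, then multiply by 9 if the bit is 1 (always reducing mod 12):
  bit 1 = 1 (leading): start with 9.
  bit 2 = 0: square 9^2 = 81 ≡ 9 (mod 12).
  bit 3 = 1: square 9^2 = 81 ≡ 9; bit is 1, so multiply 9·9 = 81 ≡ 9 (mod 12).
  bit 4 = 1: square 9^2 = 81 ≡ 9; bit is 1, so multiply 9·9 = 81 ≡ 9 (mod 12).
Final value: 9^11 ≡ 9 (mod 12).

Final answer: 9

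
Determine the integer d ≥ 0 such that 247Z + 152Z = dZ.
(247, 152) = (19); d = 19

In the PID Z, (a, b) is generated by gcd(a, b). Compute gcd(247, 152) with the extended Euclidean algorithm, tracking rows (r, s, t) with s·247 + t·152 = r:
  row A: (247, 1, 0)   [1·247 + 0·152 = 247]
  row B: (152, 0, 1)   [0·247 + 1·152 = 152]
  247 = 1·152 + 95   → row C = row A − 1·row B = (95, 1, −1)   [check: 1·247 − 1·152 = 95]
  152 = 1·95 + 57   → row D = row B − 1·row C = (57, −1, 2)   [check: −1·247 + 2·152 = 57]
  95 = 1·57 + 38   → row E = row C − 1·row D = (38, 2, −3)   [check: 2·247 − 3·152 = 38]
  57 = 1·38 + 19   → row F = row D − 1·row E = (19, −3, 5)   [check: −3·247 + 5·152 = 19]
  38 = 2·19 + 0   → remainder 0, stop. gcd = 19 (last nonzero row F).
So gcd(247, 152) = 19, with Bézout identity −3·247 + 5·152 = 19. Containment (⊇): the Bézout identity exhibits 19 as an element of (247, 152), giving (19) ⊆ (247, 152). Containment (⊆): since 19 | 247 and 19 | 152 (247 = 19·13, 152 = 19·8), every Z-linear combination of 247 and 152 is divisible by 19, so (247, 152) ⊆ (19). Therefore (247, 152) = (19), d = 19.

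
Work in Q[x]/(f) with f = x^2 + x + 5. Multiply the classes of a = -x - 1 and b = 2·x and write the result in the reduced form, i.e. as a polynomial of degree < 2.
a · b ≡ 10 (mod f(x))

First multiply in Q[x] without reducing: a · b = -2·x^2 - 2·x. Now divide by f(x) = x^2 + x + 5, eliminating the leading term at each step:
  leading term -2·x^2: subtract (-2)·f(x) = -2·x^2 - 2·x - 10, leaving 10
The degree is now < 2, so this is the remainder. Hence a · b ≡ 10 in Q[x]/(f).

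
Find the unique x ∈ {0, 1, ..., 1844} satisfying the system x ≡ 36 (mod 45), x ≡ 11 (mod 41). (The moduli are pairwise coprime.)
The moduli 45, 41 are pairwise coprime, so by the CRT there is a unique solution mod 45·41 = 1845.
Solve by successive substitution. Start with x ≡ 36 (mod 45).
  Combine with x ≡ 11 (mod 41): write x = 36 + 45·t and require 36 + 45·t ≡ 11 (mod 41), i.e. 45·t ≡ 11 − 36 ≡ 16 (mod 41). Since 45^(−1) ≡ 31 (mod 41) (45 ≡ 4 (mod 41)), t ≡ 31·16 ≡ 4 (mod 41). So x ≡ 36 + 45·4 = 216 (mod 1845).
Unique solution in [0, 1845): x = 216.

Final answer: x ≡ 216 (mod 1845); the representative in [0, 1845) is 216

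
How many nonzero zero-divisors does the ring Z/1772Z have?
Z/1772Z has 887 nonzero zero-divisors

In Z/1772Z each nonzero element is either a unit (gcd with 1772 is 1) or a zero-divisor (gcd > 1). The number of units is φ(1772): factorise 1772 = 2^2 · 443, so φ(1772) = (2^2 − 2^1) · (443 − 1) = 2 · 442 = 884. The nonzero elements number 1772 − 1 = 1771. Hence the nonzero zero-divisors number 1771 − 884 = 887.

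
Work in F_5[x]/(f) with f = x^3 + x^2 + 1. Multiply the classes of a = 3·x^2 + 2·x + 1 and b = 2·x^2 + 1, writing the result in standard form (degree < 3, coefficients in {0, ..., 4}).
Multiply as integer polynomials: a · b = 6·x^4 + 4·x^3 + 5·x^2 + 2·x + 1. Reducing coefficients mod 5: a · b ≡ x^4 + 4·x^3 + 2·x + 1. Now divide by f(x) = x^3 + x^2 + 1 in F_5[x], eliminating the leading term at each step:
  leading term x^4: subtract (x)·f(x) = x^4 + x^3 + x, leaving 3·x^3 + x + 1 (coefficients mod 5)
  leading term 3·x^3: subtract (3)·f(x) = 3·x^3 + 3·x^2 + 3, leaving 2·x^2 + x + 3 (coefficients mod 5)
The degree is now < 3, so this is the remainder. Hence a · b ≡ 2·x^2 + x + 3 in F_5[x]/(f).

Final answer: a · b ≡ 2·x^2 + x + 3 (mod f(x))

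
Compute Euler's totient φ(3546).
φ(3546) = 1176

φ is multiplicative, with φ(p^e) = p^e − p^(e−1). Factorise 3546 = 2 · 3^2 · 197. Then
  φ(3546) = (2 − 1) · (3^2 − 3^1) · (197 − 1) = 1 · 6 · 196 = 1176.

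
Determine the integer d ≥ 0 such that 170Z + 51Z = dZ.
(170, 51) = (17); d = 17

In the PID Z, (a, b) is generated by gcd(a, b). Compute gcd(170, 51) with the extended Euclidean algorithm, tracking rows (r, s, t) with s·170 + t·51 = r:
  row A: (170, 1, 0)   [1·170 + 0·51 = 170]
  row B: (51, 0, 1)   [0·170 + 1·51 = 51]
  170 = 3·51 + 17   → row C = row A − 3·row B = (17, 1, −3)   [check: 1·170 − 3·51 = 17]
  51 = 3·17 + 0   → remainder 0, stop. gcd = 17 (last nonzero row C).
So gcd(170, 51) = 17, with Bézout identity 1·170 − 3·51 = 17. Containment (⊇): the Bézout identity exhibits 17 as an element of (170, 51), giving (17) ⊆ (170, 51). Containment (⊆): since 17 | 170 and 17 | 51 (170 = 17·10, 51 = 17·3), every Z-linear combination of 170 and 51 is divisible by 17, so (170, 51) ⊆ (17). Therefore (170, 51) = (17), d = 17.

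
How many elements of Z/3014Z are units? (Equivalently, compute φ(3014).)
Z/3014Z has φ(3014) = 1360 units

An element a ∈ Z/3014Z is a unit iff gcd(a, 3014) = 1, so the number of units is φ(3014). φ is multiplicative, with φ(p^e) = p^e − p^(e−1). Factorise 3014 = 2 · 11 · 137. Then
  φ(3014) = (2 − 1) · (11 − 1) · (137 − 1) = 1 · 10 · 136 = 1360.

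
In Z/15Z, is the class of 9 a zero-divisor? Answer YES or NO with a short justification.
gcd(9, 15) = 3 > 1, so 9 is not a unit in Z/15Z. In Z/nZ every nonzero non-unit is a zero-divisor: explicitly, take b = 15/gcd = 5 ≠ 0 (mod 15); then 9·5 = 45 = 3·15, i.e. 9·5 ≡ 0 (mod 15). So 9 is a zero-divisor.

Final answer: YES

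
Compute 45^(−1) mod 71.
Apply the extended Euclidean algorithm to (71, 45), tracking rows (r, s, t) with s·71 + t·45 = r. Each division r_prev = q·r_cur + r_new produces the new row as (previous row) − q·(current row):
  row A: (71, 1, 0)   [1·71 + 0·45 = 71]
  row B: (45, 0, 1)   [0·71 + 1·45 = 45]
  71 = 1·45 + 26   → row C = row A − 1·row B = (26, 1, −1)   [check: 1·71 − 1·45 = 26]
  45 = 1·26 + 19   → row D = row B − 1·row C = (19, −1, 2)   [check: −1·71 + 2·45 = 19]
  26 = 1·19 + 7   → row E = row C − 1·row D = (7, 2, −3)   [check: 2·71 − 3·45 = 7]
  19 = 2·7 + 5   → row F = row D − 2·row E = (5, −5, 8)   [check: −5·71 + 8·45 = 5]
  7 = 1·5 + 2   → row G = row E − 1·row F = (2, 7, −11)   [check: 7·71 − 11·45 = 2]
  5 = 2·2 + 1   → row H = row F − 2·row G = (1, −19, 30)   [check: −19·71 + 30·45 = 1]
  2 = 2·1 + 0   → remainder 0, stop. gcd = 1 (last nonzero row H).
The gcd is 1, so 45 is invertible mod 71. The last nonzero row gives −19·71 + 30·45 = 1, so t = 30. So 45^(−1) ≡ 30 (mod 71). Verify: 45 · 30 = 1350 ≡ 1 (mod 71). ✓

Final answer: 45^(−1) ≡ 30 (mod 71)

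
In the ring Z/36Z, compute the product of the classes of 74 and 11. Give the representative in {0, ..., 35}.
22

Reduce the factors first: 74 ≡ 2 (mod 36), so 74 · 11 ≡ 2 · 11 (mod 36). 2 · 11 = 22. Dividing by 36: 22 = 0·36 + 22. So (74 · 11) mod 36 = 22.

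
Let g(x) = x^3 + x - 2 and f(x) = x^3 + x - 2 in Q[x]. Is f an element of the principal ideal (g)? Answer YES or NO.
YES

In Q[x] the ideal (g) consists of all multiples of g, so f ∈ (g) iff g | f, i.e. iff the remainder of f on division by g is 0. Divide f by g (g is monic, so eliminate the leading term of the running remainder at each step):
  leading term x^3: subtract (1)·g(x) = x^3 + x - 2, leaving 0
The remainder is 0, so f(x) = g(x) · h(x) with h(x) = 1. Hence g | f, i.e. f ∈ (g).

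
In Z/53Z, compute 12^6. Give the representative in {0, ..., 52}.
17

Use repeated squaring. Binary(6) = 110. Walk through the bits of the exponent 6 left-to-right: at each bit after the leading one, square the running value, then multiply by 12 if the bit is 1 (always reducing mod 53):
  bit 1 = 1 (leading): start with 12.
  bit 2 = 1: square 12^2 = 144 ≡ 38; bit is 1, so multiply 38·12 = 456 ≡ 32 (mod 53).
  bit 3 = 0: square 32^2 = 1024 ≡ 17 (mod 53).
Final value: 12^6 ≡ 17 (mod 53).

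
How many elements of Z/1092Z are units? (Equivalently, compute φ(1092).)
An element a ∈ Z/1092Z is a unit iff gcd(a, 1092) = 1, so the number of units is φ(1092). φ is multiplicative, with φ(p^e) = p^e − p^(e−1). Factorise 1092 = 2^2 · 3 · 7 · 13. Then
  φ(1092) = (2^2 − 2^1) · (3 − 1) · (7 − 1) · (13 − 1) = 2 · 2 · 6 · 12 = 288.

Final answer: Z/1092Z has φ(1092) = 288 units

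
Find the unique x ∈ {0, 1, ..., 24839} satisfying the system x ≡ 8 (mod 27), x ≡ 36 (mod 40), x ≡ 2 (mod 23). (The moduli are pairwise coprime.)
x ≡ 23876 (mod 24840); the representative in [0, 24840) is 23876

The moduli 27, 40, 23 are pairwise coprime, so by the CRT there is a unique solution mod 27·40·23 = 24840.
Solve by successive substitution. Start with x ≡ 8 (mod 27).
  Combine with x ≡ 36 (mod 40): write x = 8 + 27·t and require 8 + 27·t ≡ 36 (mod 40), i.e. 27·t ≡ 36 − 8 ≡ 28 (mod 40). Since 27^(−1) ≡ 3 (mod 40), t ≡ 3·28 ≡ 4 (mod 40). So x ≡ 8 + 27·4 = 116 (mod 1080).
  Combine with x ≡ 2 (mod 23): write x = 116 + 1080·t and require 116 + 1080·t ≡ 2 (mod 23), i.e. 1080·t ≡ 2 − 116 ≡ 1 (mod 23). Since 1080^(−1) ≡ 22 (mod 23) (1080 ≡ 22 (mod 23)), t ≡ 22·1 ≡ 22 (mod 23). So x ≡ 116 + 1080·22 = 23876 (mod 24840).
Unique solution in [0, 24840): x = 23876.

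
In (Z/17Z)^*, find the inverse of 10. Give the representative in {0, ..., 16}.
Apply the extended Euclidean algorithm to (17, 10), tracking rows (r, s, t) with s·17 + t·10 = r. Each division r_prev = q·r_cur + r_new produces the new row as (previous row) − q·(current row):
  row A: (17, 1, 0)   [1·17 + 0·10 = 17]
  row B: (10, 0, 1)   [0·17 + 1·10 = 10]
  17 = 1·10 + 7   → row C = row A − 1·row B = (7, 1, −1)   [check: 1·17 − 1·10 = 7]
  10 = 1·7 + 3   → row D = row B − 1·row C = (3, −1, 2)   [check: −1·17 + 2·10 = 3]
  7 = 2·3 + 1   → row E = row C − 2·row D = (1, 3, −5)   [check: 3·17 − 5·10 = 1]
  3 = 3·1 + 0   → remainder 0, stop. gcd = 1 (last nonzero row E).
The gcd is 1, so 10 is invertible mod 17. The last nonzero row gives 3·17 − 5·10 = 1, so t = −5. So 10^(−1) ≡ −5 ≡ 12 (mod 17). Verify: 10 · 12 = 120 ≡ 1 (mod 17). ✓

Final answer: 10^(−1) ≡ 12 (mod 17)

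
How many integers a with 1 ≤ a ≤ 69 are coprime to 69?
44

The number of a ∈ {1, ..., 69} with gcd(a, 69) = 1 is by definition Euler's totient φ(69). φ is multiplicative, with φ(p^e) = p^e − p^(e−1). Factorise 69 = 3 · 23. Then
  φ(69) = (3 − 1) · (23 − 1) = 2 · 22 = 44.
So there are 44 such integers.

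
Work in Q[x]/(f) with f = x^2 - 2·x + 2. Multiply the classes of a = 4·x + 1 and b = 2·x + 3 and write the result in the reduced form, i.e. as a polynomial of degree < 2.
First multiply in Q[x] without reducing: a · b = 8·x^2 + 14·x + 3. Now divide by f(x) = x^2 - 2·x + 2, eliminating the leading term at each step:
  leading term 8·x^2: subtract (8)·f(x) = 8·x^2 - 16·x + 16, leaving 30·x - 13
The degree is now < 2, so this is the remainder. Hence a · b ≡ 30·x - 13 in Q[x]/(f).

Final answer: a · b ≡ 30·x - 13 (mod f(x))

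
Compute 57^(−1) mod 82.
Apply the extended Euclidean algorithm to (82, 57), tracking rows (r, s, t) with s·82 + t·57 = r. Each division r_prev = q·r_cur + r_new produces the new row as (previous row) − q·(current row):
  row A: (82, 1, 0)   [1·82 + 0·57 = 82]
  row B: (57, 0, 1)   [0·82 + 1·57 = 57]
  82 = 1·57 + 25   → row C = row A − 1·row B = (25, 1, −1)   [check: 1·82 − 1·57 = 25]
  57 = 2·25 + 7   → row D = row B − 2·row C = (7, −2, 3)   [check: −2·82 + 3·57 = 7]
  25 = 3·7 + 4   → row E = row C − 3·row D = (4, 7, −10)   [check: 7·82 − 10·57 = 4]
  7 = 1·4 + 3   → row F = row D − 1·row E = (3, −9, 13)   [check: −9·82 + 13·57 = 3]
  4 = 1·3 + 1   → row G = row E − 1·row F = (1, 16, −23)   [check: 16·82 − 23·57 = 1]
  3 = 3·1 + 0   → remainder 0, stop. gcd = 1 (last nonzero row G).
The gcd is 1, so 57 is invertible mod 82. The last nonzero row gives 16·82 − 23·57 = 1, so t = −23. So 57^(−1) ≡ −23 ≡ 59 (mod 82). Verify: 57 · 59 = 3363 ≡ 1 (mod 82). ✓

Final answer: 57^(−1) ≡ 59 (mod 82)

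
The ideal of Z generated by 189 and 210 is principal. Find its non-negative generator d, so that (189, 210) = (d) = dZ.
In the PID Z, (a, b) is generated by gcd(a, b). Compute gcd(210, 189) with the extended Euclidean algorithm, tracking rows (r, s, t) with s·210 + t·189 = r:
  row A: (210, 1, 0)   [1·210 + 0·189 = 210]
  row B: (189, 0, 1)   [0·210 + 1·189 = 189]
  210 = 1·189 + 21   → row C = row A − 1·row B = (21, 1, −1)   [check: 1·210 − 1·189 = 21]
  189 = 9·21 + 0   → remainder 0, stop. gcd = 21 (last nonzero row C).
So gcd(189, 210) = 21, with Bézout identity 1·210 − 1·189 = 21. Containment (⊇): the Bézout identity exhibits 21 as an element of (189, 210), giving (21) ⊆ (189, 210). Containment (⊆): since 21 | 189 and 21 | 210 (189 = 21·9, 210 = 21·10), every Z-linear combination of 189 and 210 is divisible by 21, so (189, 210) ⊆ (21). Therefore (189, 210) = (21), d = 21.

Final answer: (189, 210) = (21); d = 21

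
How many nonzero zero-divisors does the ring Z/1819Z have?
Z/1819Z has 122 nonzero zero-divisors

In Z/1819Z each nonzero element is either a unit (gcd with 1819 is 1) or a zero-divisor (gcd > 1). The number of units is φ(1819): factorise 1819 = 17 · 107, so φ(1819) = (17 − 1) · (107 − 1) = 16 · 106 = 1696. The nonzero elements number 1819 − 1 = 1818. Hence the nonzero zero-divisors number 1818 − 1696 = 122.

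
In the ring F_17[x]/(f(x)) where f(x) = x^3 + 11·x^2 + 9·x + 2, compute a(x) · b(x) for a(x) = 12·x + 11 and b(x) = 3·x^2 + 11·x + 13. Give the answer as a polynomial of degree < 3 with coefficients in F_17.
a · b ≡ 7·x^2 + 4·x + 3 (mod f(x))

Multiply as integer polynomials: a · b = 36·x^3 + 165·x^2 + 277·x + 143. Reducing coefficients mod 17: a · b ≡ 2·x^3 + 12·x^2 + 5·x + 7. Now divide by f(x) = x^3 + 11·x^2 + 9·x + 2 in F_17[x], eliminating the leading term at each step:
  leading term 2·x^3: subtract (2)·f(x) = 2·x^3 + 5·x^2 + x + 4, leaving 7·x^2 + 4·x + 3 (coefficients mod 17)
The degree is now < 3, so this is the remainder. Hence a · b ≡ 7·x^2 + 4·x + 3 in F_17[x]/(f).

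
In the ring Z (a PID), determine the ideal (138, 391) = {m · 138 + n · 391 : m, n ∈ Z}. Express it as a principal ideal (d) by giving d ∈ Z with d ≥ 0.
(138, 391) = (23); d = 23

In the PID Z, (a, b) is generated by gcd(a, b). Compute gcd(391, 138) with the extended Euclidean algorithm, tracking rows (r, s, t) with s·391 + t·138 = r:
  row A: (391, 1, 0)   [1·391 + 0·138 = 391]
  row B: (138, 0, 1)   [0·391 + 1·138 = 138]
  391 = 2·138 + 115   → row C = row A − 2·row B = (115, 1, −2)   [check: 1·391 − 2·138 = 115]
  138 = 1·115 + 23   → row D = row B − 1·row C = (23, −1, 3)   [check: −1·391 + 3·138 = 23]
  115 = 5·23 + 0   → remainder 0, stop. gcd = 23 (last nonzero row D).
So gcd(138, 391) = 23, with Bézout identity −1·391 + 3·138 = 23. Containment (⊇): the Bézout identity exhibits 23 as an element of (138, 391), giving (23) ⊆ (138, 391). Containment (⊆): since 23 | 138 and 23 | 391 (138 = 23·6, 391 = 23·17), every Z-linear combination of 138 and 391 is divisible by 23, so (138, 391) ⊆ (23). Therefore (138, 391) = (23), d = 23.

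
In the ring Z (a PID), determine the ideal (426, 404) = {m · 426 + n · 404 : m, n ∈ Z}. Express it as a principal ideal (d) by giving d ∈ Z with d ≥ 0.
In the PID Z, (a, b) is generated by gcd(a, b). Compute gcd(426, 404) with the extended Euclidean algorithm, tracking rows (r, s, t) with s·426 + t·404 = r:
  row A: (426, 1, 0)   [1·426 + 0·404 = 426]
  row B: (404, 0, 1)   [0·426 + 1·404 = 404]
  426 = 1·404 + 22   → row C = row A − 1·row B = (22, 1, −1)   [check: 1·426 − 1·404 = 22]
  404 = 18·22 + 8   → row D = row B − 18·row C = (8, −18, 19)   [check: −18·426 + 19·404 = 8]
  22 = 2·8 + 6   → row E = row C − 2·row D = (6, 37, −39)   [check: 37·426 − 39·404 = 6]
  8 = 1·6 + 2   → row F = row D − 1·row E = (2, −55, 58)   [check: −55·426 + 58·404 = 2]
  6 = 3·2 + 0   → remainder 0, stop. gcd = 2 (last nonzero row F).
So gcd(426, 404) = 2, with Bézout identity −55·426 + 58·404 = 2. Containment (⊇): the Bézout identity exhibits 2 as an element of (426, 404), giving (2) ⊆ (426, 404). Containment (⊆): since 2 | 426 and 2 | 404 (426 = 2·213, 404 = 2·202), every Z-linear combination of 426 and 404 is divisible by 2, so (426, 404) ⊆ (2). Therefore (426, 404) = (2), d = 2.

Final answer: (426, 404) = (2); d = 2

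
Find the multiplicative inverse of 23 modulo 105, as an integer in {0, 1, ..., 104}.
23^(−1) ≡ 32 (mod 105)

Apply the extended Euclidean algorithm to (105, 23), tracking rows (r, s, t) with s·105 + t·23 = r. Each division r_prev = q·r_cur + r_new produces the new row as (previous row) − q·(current row):
  row A: (105, 1, 0)   [1·105 + 0·23 = 105]
  row B: (23, 0, 1)   [0·105 + 1·23 = 23]
  105 = 4·23 + 13   → row C = row A − 4·row B = (13, 1, −4)   [check: 1·105 − 4·23 = 13]
  23 = 1·13 + 10   → row D = row B − 1·row C = (10, −1, 5)   [check: −1·105 + 5·23 = 10]
  13 = 1·10 + 3   → row E = row C − 1·row D = (3, 2, −9)   [check: 2·105 − 9·23 = 3]
  10 = 3·3 + 1   → row F = row D − 3·row E = (1, −7, 32)   [check: −7·105 + 32·23 = 1]
  3 = 3·1 + 0   → remainder 0, stop. gcd = 1 (last nonzero row F).
The gcd is 1, so 23 is invertible mod 105. The last nonzero row gives −7·105 + 32·23 = 1, so t = 32. So 23^(−1) ≡ 32 (mod 105). Verify: 23 · 32 = 736 ≡ 1 (mod 105). ✓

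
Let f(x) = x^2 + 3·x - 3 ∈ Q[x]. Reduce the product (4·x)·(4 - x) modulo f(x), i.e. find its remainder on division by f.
a · b ≡ 28·x - 12 (mod f(x))

First multiply in Q[x] without reducing: a · b = -4·x^2 + 16·x. Now divide by f(x) = x^2 + 3·x - 3, eliminating the leading term at each step:
  leading term -4·x^2: subtract (-4)·f(x) = -4·x^2 - 12·x + 12, leaving 28·x - 12
The degree is now < 2, so this is the remainder. Hence a · b ≡ 28·x - 12 in Q[x]/(f).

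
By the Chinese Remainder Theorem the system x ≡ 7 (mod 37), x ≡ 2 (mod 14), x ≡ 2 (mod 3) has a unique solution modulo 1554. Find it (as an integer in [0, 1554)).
The moduli 37, 14, 3 are pairwise coprime, so by the CRT there is a unique solution mod 37·14·3 = 1554.
Solve by successive substitution. Start with x ≡ 7 (mod 37).
  Combine with x ≡ 2 (mod 14): write x = 7 + 37·t and require 7 + 37·t ≡ 2 (mod 14), i.e. 37·t ≡ 2 − 7 ≡ 9 (mod 14). Since 37^(−1) ≡ 11 (mod 14) (37 ≡ 9 (mod 14)), t ≡ 11·9 ≡ 1 (mod 14). So x ≡ 7 + 37·1 = 44 (mod 518).
  Combine with x ≡ 2 (mod 3): write x = 44 + 518·t and require 44 + 518·t ≡ 2 (mod 3), i.e. 518·t ≡ 2 − 44 ≡ 0 (mod 3). Since 518^(−1) ≡ 2 (mod 3) (518 ≡ 2 (mod 3)), t ≡ 2·0 ≡ 0 (mod 3). So x ≡ 44 + 518·0 = 44 (mod 1554).
Unique solution in [0, 1554): x = 44.

Final answer: x ≡ 44 (mod 1554); the representative in [0, 1554) is 44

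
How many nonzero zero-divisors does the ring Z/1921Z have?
Z/1921Z has 128 nonzero zero-divisors

In Z/1921Z each nonzero element is either a unit (gcd with 1921 is 1) or a zero-divisor (gcd > 1). The number of units is φ(1921): factorise 1921 = 17 · 113, so φ(1921) = (17 − 1) · (113 − 1) = 16 · 112 = 1792. The nonzero elements number 1921 − 1 = 1920. Hence the nonzero zero-divisors number 1920 − 1792 = 128.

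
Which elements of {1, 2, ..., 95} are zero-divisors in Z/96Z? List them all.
nonzero zero-divisors of Z/96Z = {2, 3, 4, 6, 8, 9, 10, 12, 14, 15, 16, 18, 20, 21, 22, 24, 26, 27, 28, 30, 32, 33, 34, 36, 38, 39, 40, 42, 44, 45, 46, 48, 50, 51, 52, 54, 56, 57, 58, 60, 62, 63, 64, 66, 68, 69, 70, 72, 74, 75, 76, 78, 80, 81, 82, 84, 86, 87, 88, 90, 92, 93, 94}

An element a ∈ Z/96Z (with a ≠ 0) is a zero-divisor iff gcd(a, 96) > 1 (because a is a unit precisely when gcd(a, n) = 1, and in Z/nZ every nonzero, non-unit element is a zero-divisor). Scan a = 1, ..., 95 and keep those with gcd(a, 96) > 1:
  gcd(2, 96) = 2, gcd(3, 96) = 3, gcd(4, 96) = 4, gcd(6, 96) = 6, gcd(8, 96) = 8, gcd(9, 96) = 3, gcd(10, 96) = 2, gcd(12, 96) = 12, gcd(14, 96) = 2, gcd(15, 96) = 3, gcd(16, 96) = 16, gcd(18, 96) = 6, gcd(20, 96) = 4, gcd(21, 96) = 3, gcd(22, 96) = 2, gcd(24, 96) = 24, gcd(26, 96) = 2, gcd(27, 96) = 3, gcd(28, 96) = 4, gcd(30, 96) = 6, gcd(32, 96) = 32, gcd(33, 96) = 3, gcd(34, 96) = 2, gcd(36, 96) = 12, gcd(38, 96) = 2, gcd(39, 96) = 3, gcd(40, 96) = 8, gcd(42, 96) = 6, gcd(44, 96) = 4, gcd(45, 96) = 3, gcd(46, 96) = 2, gcd(48, 96) = 48, gcd(50, 96) = 2, gcd(51, 96) = 3, gcd(52, 96) = 4, gcd(54, 96) = 6, gcd(56, 96) = 8, gcd(57, 96) = 3, gcd(58, 96) = 2, gcd(60, 96) = 12, gcd(62, 96) = 2, gcd(63, 96) = 3, gcd(64, 96) = 32, gcd(66, 96) = 6, gcd(68, 96) = 4, gcd(69, 96) = 3, gcd(70, 96) = 2, gcd(72, 96) = 24, gcd(74, 96) = 2, gcd(75, 96) = 3, gcd(76, 96) = 4, gcd(78, 96) = 6, gcd(80, 96) = 16, gcd(81, 96) = 3, gcd(82, 96) = 2, gcd(84, 96) = 12, gcd(86, 96) = 2, gcd(87, 96) = 3, gcd(88, 96) = 8, gcd(90, 96) = 6, gcd(92, 96) = 4, gcd(93, 96) = 3, gcd(94, 96) = 2.
All other a ∈ {1, ..., 95} have gcd(a, 96) = 1 and are units. So the nonzero zero-divisors are exactly the 63 values of a appearing in this scan.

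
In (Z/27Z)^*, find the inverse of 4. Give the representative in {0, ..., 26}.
4^(−1) ≡ 7 (mod 27)

Apply the extended Euclidean algorithm to (27, 4), tracking rows (r, s, t) with s·27 + t·4 = r. Each division r_prev = q·r_cur + r_new produces the new row as (previous row) − q·(current row):
  row A: (27, 1, 0)   [1·27 + 0·4 = 27]
  row B: (4, 0, 1)   [0·27 + 1·4 = 4]
  27 = 6·4 + 3   → row C = row A − 6·row B = (3, 1, −6)   [check: 1·27 − 6·4 = 3]
  4 = 1·3 + 1   → row D = row B − 1·row C = (1, −1, 7)   [check: −1·27 + 7·4 = 1]
  3 = 3·1 + 0   → remainder 0, stop. gcd = 1 (last nonzero row D).
The gcd is 1, so 4 is invertible mod 27. The last nonzero row gives −1·27 + 7·4 = 1, so t = 7. So 4^(−1) ≡ 7 (mod 27). Verify: 4 · 7 = 28 ≡ 1 (mod 27). ✓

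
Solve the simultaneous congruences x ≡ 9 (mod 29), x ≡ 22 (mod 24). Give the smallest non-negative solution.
The moduli 29, 24 are pairwise coprime, so by the CRT there is a unique solution mod 29·24 = 696.
Solve by successive substitution. Start with x ≡ 9 (mod 29).
  Combine with x ≡ 22 (mod 24): write x = 9 + 29·t and require 9 + 29·t ≡ 22 (mod 24), i.e. 29·t ≡ 22 − 9 ≡ 13 (mod 24). Since 29^(−1) ≡ 5 (mod 24) (29 ≡ 5 (mod 24)), t ≡ 5·13 ≡ 17 (mod 24). So x ≡ 9 + 29·17 = 502 (mod 696).
Unique solution in [0, 696): x = 502.

Final answer: x ≡ 502 (mod 696); the representative in [0, 696) is 502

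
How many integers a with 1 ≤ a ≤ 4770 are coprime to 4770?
1248

The number of a ∈ {1, ..., 4770} with gcd(a, 4770) = 1 is by definition Euler's totient φ(4770). φ is multiplicative, with φ(p^e) = p^e − p^(e−1). Factorise 4770 = 2 · 3^2 · 5 · 53. Then
  φ(4770) = (2 − 1) · (3^2 − 3^1) · (5 − 1) · (53 − 1) = 1 · 6 · 4 · 52 = 1248.
So there are 1248 such integers.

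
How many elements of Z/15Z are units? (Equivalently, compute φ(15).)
Z/15Z has φ(15) = 8 units

An element a ∈ Z/15Z is a unit iff gcd(a, 15) = 1, so the number of units is φ(15). φ is multiplicative, with φ(p^e) = p^e − p^(e−1). Factorise 15 = 3 · 5. Then
  φ(15) = (3 − 1) · (5 − 1) = 2 · 4 = 8.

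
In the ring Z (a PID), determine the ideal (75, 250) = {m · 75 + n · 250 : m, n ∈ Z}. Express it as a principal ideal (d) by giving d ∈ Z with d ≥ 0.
(75, 250) = (25); d = 25

In the PID Z, (a, b) is generated by gcd(a, b). Compute gcd(250, 75) with the extended Euclidean algorithm, tracking rows (r, s, t) with s·250 + t·75 = r:
  row A: (250, 1, 0)   [1·250 + 0·75 = 250]
  row B: (75, 0, 1)   [0·250 + 1·75 = 75]
  250 = 3·75 + 25   → row C = row A − 3·row B = (25, 1, −3)   [check: 1·250 − 3·75 = 25]
  75 = 3·25 + 0   → remainder 0, stop. gcd = 25 (last nonzero row C).
So gcd(75, 250) = 25, with Bézout identity 1·250 − 3·75 = 25. Containment (⊇): the Bézout identity exhibits 25 as an element of (75, 250), giving (25) ⊆ (75, 250). Containment (⊆): since 25 | 75 and 25 | 250 (75 = 25·3, 250 = 25·10), every Z-linear combination of 75 and 250 is divisible by 25, so (75, 250) ⊆ (25). Therefore (75, 250) = (25), d = 25.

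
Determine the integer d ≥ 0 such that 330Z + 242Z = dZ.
(330, 242) = (22); d = 22

In the PID Z, (a, b) is generated by gcd(a, b). Compute gcd(330, 242) with the extended Euclidean algorithm, tracking rows (r, s, t) with s·330 + t·242 = r:
  row A: (330, 1, 0)   [1·330 + 0·242 = 330]
  row B: (242, 0, 1)   [0·330 + 1·242 = 242]
  330 = 1·242 + 88   → row C = row A − 1·row B = (88, 1, −1)   [check: 1·330 − 1·242 = 88]
  242 = 2·88 + 66   → row D = row B − 2·row C = (66, −2, 3)   [check: −2·330 + 3·242 = 66]
  88 = 1·66 + 22   → row E = row C − 1·row D = (22, 3, −4)   [check: 3·330 − 4·242 = 22]
  66 = 3·22 + 0   → remainder 0, stop. gcd = 22 (last nonzero row E).
So gcd(330, 242) = 22, with Bézout identity 3·330 − 4·242 = 22. Containment (⊇): the Bézout identity exhibits 22 as an element of (330, 242), giving (22) ⊆ (330, 242). Containment (⊆): since 22 | 330 and 22 | 242 (330 = 22·15, 242 = 22·11), every Z-linear combination of 330 and 242 is divisible by 22, so (330, 242) ⊆ (22). Therefore (330, 242) = (22), d = 22.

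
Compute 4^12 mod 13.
1

Use repeated squaring. Binary(12) = 1100. Walk through the bits of the exponent 12 left-to-right: at each bit after the leading one, square the running value, then multiply by 4 if the bit is 1 (always reducing mod 13):
  bit 1 = 1 (leading): start with 4.
  bit 2 = 1: square 4^2 = 16 ≡ 3; bit is 1, so multiply 3·4 = 12 (mod 13).
  bit 3 = 0: square 12^2 = 144 ≡ 1 (mod 13).
  bit 4 = 0: square 1^2 = 1 (mod 13).
Final value: 4^12 ≡ 1 (mod 13).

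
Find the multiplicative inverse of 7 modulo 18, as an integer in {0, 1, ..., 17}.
7^(−1) ≡ 13 (mod 18)

Apply the extended Euclidean algorithm to (18, 7), tracking rows (r, s, t) with s·18 + t·7 = r. Each division r_prev = q·r_cur + r_new produces the new row as (previous row) − q·(current row):
  row A: (18, 1, 0)   [1·18 + 0·7 = 18]
  row B: (7, 0, 1)   [0·18 + 1·7 = 7]
  18 = 2·7 + 4   → row C = row A − 2·row B = (4, 1, −2)   [check: 1·18 − 2·7 = 4]
  7 = 1·4 + 3   → row D = row B − 1·row C = (3, −1, 3)   [check: −1·18 + 3·7 = 3]
  4 = 1·3 + 1   → row E = row C − 1·row D = (1, 2, −5)   [check: 2·18 − 5·7 = 1]
  3 = 3·1 + 0   → remainder 0, stop. gcd = 1 (last nonzero row E).
The gcd is 1, so 7 is invertible mod 18. The last nonzero row gives 2·18 − 5·7 = 1, so t = −5. So 7^(−1) ≡ −5 ≡ 13 (mod 18). Verify: 7 · 13 = 91 ≡ 1 (mod 18). ✓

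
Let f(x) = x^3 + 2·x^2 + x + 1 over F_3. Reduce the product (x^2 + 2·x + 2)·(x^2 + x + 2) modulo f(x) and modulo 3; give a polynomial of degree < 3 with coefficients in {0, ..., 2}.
Multiply as integer polynomials: a · b = x^4 + 3·x^3 + 6·x^2 + 6·x + 4. Reducing coefficients mod 3: a · b ≡ x^4 + 1. Now divide by f(x) = x^3 + 2·x^2 + x + 1 in F_3[x], eliminating the leading term at each step:
  leading term x^4: subtract (x)·f(x) = x^4 + 2·x^3 + x^2 + x, leaving x^3 + 2·x^2 + 2·x + 1 (coefficients mod 3)
  leading term x^3: subtract (1)·f(x) = x^3 + 2·x^2 + x + 1, leaving x (coefficients mod 3)
The degree is now < 3, so this is the remainder. Hence a · b ≡ x in F_3[x]/(f).

Final answer: a · b ≡ x (mod f(x))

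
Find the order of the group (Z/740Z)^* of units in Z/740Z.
|(Z/740Z)^*| = 288

(Z/740Z)^* consists of the classes a with gcd(a, 740) = 1, so its order is φ(740). φ is multiplicative, with φ(p^e) = p^e − p^(e−1). Factorise 740 = 2^2 · 5 · 37. Then
  φ(740) = (2^2 − 2^1) · (5 − 1) · (37 − 1) = 2 · 4 · 36 = 288.
Thus |(Z/740Z)^*| = 288.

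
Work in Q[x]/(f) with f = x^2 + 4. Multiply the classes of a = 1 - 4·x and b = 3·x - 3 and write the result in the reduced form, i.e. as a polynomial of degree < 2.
a · b ≡ 15·x + 45 (mod f(x))

First multiply in Q[x] without reducing: a · b = -12·x^2 + 15·x - 3. Now divide by f(x) = x^2 + 4, eliminating the leading term at each step:
  leading term -12·x^2: subtract (-12)·f(x) = -12·x^2 - 48, leaving 15·x + 45
The degree is now < 2, so this is the remainder. Hence a · b ≡ 15·x + 45 in Q[x]/(f).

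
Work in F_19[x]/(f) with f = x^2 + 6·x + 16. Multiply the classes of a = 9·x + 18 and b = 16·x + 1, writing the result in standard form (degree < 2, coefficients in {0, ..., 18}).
a · b ≡ 3·x + 13 (mod f(x))

Multiply as integer polynomials: a · b = 144·x^2 + 297·x + 18. Reducing coefficients mod 19: a · b ≡ 11·x^2 + 12·x + 18. Now divide by f(x) = x^2 + 6·x + 16 in F_19[x], eliminating the leading term at each step:
  leading term 11·x^2: subtract (11)·f(x) = 11·x^2 + 9·x + 5, leaving 3·x + 13 (coefficients mod 19)
The degree is now < 2, so this is the remainder. Hence a · b ≡ 3·x + 13 in F_19[x]/(f).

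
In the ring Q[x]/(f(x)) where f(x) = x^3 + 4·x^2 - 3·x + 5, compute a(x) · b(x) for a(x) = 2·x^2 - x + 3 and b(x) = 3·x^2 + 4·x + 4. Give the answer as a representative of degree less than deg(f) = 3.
First multiply in Q[x] without reducing: a · b = 6·x^4 + 5·x^3 + 13·x^2 + 8·x + 12. Now divide by f(x) = x^3 + 4·x^2 - 3·x + 5, eliminating the leading term at each step:
  leading term 6·x^4: subtract (6·x)·f(x) = 6·x^4 + 24·x^3 - 18·x^2 + 30·x, leaving -19·x^3 + 31·x^2 - 22·x + 12
  leading term -19·x^3: subtract (-19)·f(x) = -19·x^3 - 76·x^2 + 57·x - 95, leaving 107·x^2 - 79·x + 107
The degree is now < 3, so this is the remainder. Hence a · b ≡ 107·x^2 - 79·x + 107 in Q[x]/(f).

Final answer: a · b ≡ 107·x^2 - 79·x + 107 (mod f(x))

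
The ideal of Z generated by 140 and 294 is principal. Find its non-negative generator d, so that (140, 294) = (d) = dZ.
In the PID Z, (a, b) is generated by gcd(a, b). Compute gcd(294, 140) with the extended Euclidean algorithm, tracking rows (r, s, t) with s·294 + t·140 = r:
  row A: (294, 1, 0)   [1·294 + 0·140 = 294]
  row B: (140, 0, 1)   [0·294 + 1·140 = 140]
  294 = 2·140 + 14   → row C = row A − 2·row B = (14, 1, −2)   [check: 1·294 − 2·140 = 14]
  140 = 10·14 + 0   → remainder 0, stop. gcd = 14 (last nonzero row C).
So gcd(140, 294) = 14, with Bézout identity 1·294 − 2·140 = 14. Containment (⊇): the Bézout identity exhibits 14 as an element of (140, 294), giving (14) ⊆ (140, 294). Containment (⊆): since 14 | 140 and 14 | 294 (140 = 14·10, 294 = 14·21), every Z-linear combination of 140 and 294 is divisible by 14, so (140, 294) ⊆ (14). Therefore (140, 294) = (14), d = 14.

Final answer: (140, 294) = (14); d = 14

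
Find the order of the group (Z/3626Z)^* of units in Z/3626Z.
(Z/3626Z)^* consists of the classes a with gcd(a, 3626) = 1, so its order is φ(3626). φ is multiplicative, with φ(p^e) = p^e − p^(e−1). Factorise 3626 = 2 · 7^2 · 37. Then
  φ(3626) = (2 − 1) · (7^2 − 7^1) · (37 − 1) = 1 · 42 · 36 = 1512.
Thus |(Z/3626Z)^*| = 1512.

Final answer: |(Z/3626Z)^*| = 1512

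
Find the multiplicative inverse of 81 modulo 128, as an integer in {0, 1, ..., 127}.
81^(−1) ≡ 49 (mod 128)

Apply the extended Euclidean algorithm to (128, 81), tracking rows (r, s, t) with s·128 + t·81 = r. Each division r_prev = q·r_cur + r_new produces the new row as (previous row) − q·(current row):
  row A: (128, 1, 0)   [1·128 + 0·81 = 128]
  row B: (81, 0, 1)   [0·128 + 1·81 = 81]
  128 = 1·81 + 47   → row C = row A − 1·row B = (47, 1, −1)   [check: 1·128 − 1·81 = 47]
  81 = 1·47 + 34   → row D = row B − 1·row C = (34, −1, 2)   [check: −1·128 + 2·81 = 34]
  47 = 1·34 + 13   → row E = row C − 1·row D = (13, 2, −3)   [check: 2·128 − 3·81 = 13]
  34 = 2·13 + 8   → row F = row D − 2·row E = (8, −5, 8)   [check: −5·128 + 8·81 = 8]
  13 = 1·8 + 5   → row G = row E − 1·row F = (5, 7, −11)   [check: 7·128 − 11·81 = 5]
  8 = 1·5 + 3   → row H = row F − 1·row G = (3, −12, 19)   [check: −12·128 + 19·81 = 3]
  5 = 1·3 + 2   → row I = row G − 1·row H = (2, 19, −30)   [check: 19·128 − 30·81 = 2]
  3 = 1·2 + 1   → row J = row H − 1·row I = (1, −31, 49)   [check: −31·128 + 49·81 = 1]
  2 = 2·1 + 0   → remainder 0, stop. gcd = 1 (last nonzero row J).
The gcd is 1, so 81 is invertible mod 128. The last nonzero row gives −31·128 + 49·81 = 1, so t = 49. So 81^(−1) ≡ 49 (mod 128). Verify: 81 · 49 = 3969 ≡ 1 (mod 128). ✓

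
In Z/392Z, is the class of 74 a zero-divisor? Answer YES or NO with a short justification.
gcd(74, 392) = 2 > 1, so 74 is not a unit in Z/392Z. In Z/nZ every nonzero non-unit is a zero-divisor: explicitly, take b = 392/gcd = 196 ≠ 0 (mod 392); then 74·196 = 14504 = 37·392, i.e. 74·196 ≡ 0 (mod 392). So 74 is a zero-divisor.

Final answer: YES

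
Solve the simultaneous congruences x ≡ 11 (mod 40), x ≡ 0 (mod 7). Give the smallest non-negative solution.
x ≡ 91 (mod 280); the representative in [0, 280) is 91

The moduli 40, 7 are pairwise coprime, so by the CRT there is a unique solution mod 40·7 = 280.
Solve by successive substitution. Start with x ≡ 11 (mod 40).
  Combine with x ≡ 0 (mod 7): write x = 11 + 40·t and require 11 + 40·t ≡ 0 (mod 7), i.e. 40·t ≡ 0 − 11 ≡ 3 (mod 7). Since 40^(−1) ≡ 3 (mod 7) (40 ≡ 5 (mod 7)), t ≡ 3·3 ≡ 2 (mod 7). So x ≡ 11 + 40·2 = 91 (mod 280).
Unique solution in [0, 280): x = 91.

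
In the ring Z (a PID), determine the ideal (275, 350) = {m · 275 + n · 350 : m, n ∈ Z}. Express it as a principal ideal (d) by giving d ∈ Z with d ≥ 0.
In the PID Z, (a, b) is generated by gcd(a, b). Compute gcd(350, 275) with the extended Euclidean algorithm, tracking rows (r, s, t) with s·350 + t·275 = r:
  row A: (350, 1, 0)   [1·350 + 0·275 = 350]
  row B: (275, 0, 1)   [0·350 + 1·275 = 275]
  350 = 1·275 + 75   → row C = row A − 1·row B = (75, 1, −1)   [check: 1·350 − 1·275 = 75]
  275 = 3·75 + 50   → row D = row B − 3·row C = (50, −3, 4)   [check: −3·350 + 4·275 = 50]
  75 = 1·50 + 25   → row E = row C − 1·row D = (25, 4, −5)   [check: 4·350 − 5·275 = 25]
  50 = 2·25 + 0   → remainder 0, stop. gcd = 25 (last nonzero row E).
So gcd(275, 350) = 25, with Bézout identity 4·350 − 5·275 = 25. Containment (⊇): the Bézout identity exhibits 25 as an element of (275, 350), giving (25) ⊆ (275, 350). Containment (⊆): since 25 | 275 and 25 | 350 (275 = 25·11, 350 = 25·14), every Z-linear combination of 275 and 350 is divisible by 25, so (275, 350) ⊆ (25). Therefore (275, 350) = (25), d = 25.

Final answer: (275, 350) = (25); d = 25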